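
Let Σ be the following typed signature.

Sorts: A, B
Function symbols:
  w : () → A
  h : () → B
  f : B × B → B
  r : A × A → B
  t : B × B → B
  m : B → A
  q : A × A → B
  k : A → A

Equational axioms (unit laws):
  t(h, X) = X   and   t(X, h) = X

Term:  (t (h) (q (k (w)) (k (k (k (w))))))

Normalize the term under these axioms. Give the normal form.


normal form = (q (k (w)) (k (k (k (w)))))

1. (t (h) (q (k (w)) (k (k (k (w))))))  →  (q (k (w)) (k (k (k (w)))))


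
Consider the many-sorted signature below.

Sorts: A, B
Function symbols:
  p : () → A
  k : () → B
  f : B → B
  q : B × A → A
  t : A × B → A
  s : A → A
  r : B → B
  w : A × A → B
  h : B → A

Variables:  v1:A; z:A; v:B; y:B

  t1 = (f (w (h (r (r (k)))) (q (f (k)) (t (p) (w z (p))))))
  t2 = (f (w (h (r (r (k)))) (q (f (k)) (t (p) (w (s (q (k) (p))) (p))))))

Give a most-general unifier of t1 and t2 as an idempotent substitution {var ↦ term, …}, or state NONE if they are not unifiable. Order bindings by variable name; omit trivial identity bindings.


{z ↦ (s (q (k) (p)))}


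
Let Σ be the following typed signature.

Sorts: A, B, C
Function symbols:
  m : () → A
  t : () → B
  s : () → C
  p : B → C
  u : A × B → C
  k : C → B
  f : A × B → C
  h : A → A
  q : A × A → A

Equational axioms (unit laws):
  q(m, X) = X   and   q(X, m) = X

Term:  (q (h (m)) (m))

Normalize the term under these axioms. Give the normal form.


normal form = (h (m))

1. (q (h (m)) (m))  →  (h (m))


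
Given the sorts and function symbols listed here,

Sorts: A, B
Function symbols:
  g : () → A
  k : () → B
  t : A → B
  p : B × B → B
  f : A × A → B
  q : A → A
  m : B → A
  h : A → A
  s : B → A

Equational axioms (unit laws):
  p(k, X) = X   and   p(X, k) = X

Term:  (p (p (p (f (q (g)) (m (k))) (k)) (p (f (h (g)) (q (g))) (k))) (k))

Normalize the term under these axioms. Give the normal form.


1. (p (p (p (f (q (g)) (m (k))) (k)) (p (f (h (g)) (q (g))) (k))) (k))  →  (p (p (f (q (g)) (m (k))) (k)) (p (f (h (g)) (q (g))) (k)))
2. (p (p (f (q (g)) (m (k))) (k)) (p (f (h (g)) (q (g))) (k)))  →  (p (f (q (g)) (m (k))) (p (f (h (g)) (q (g))) (k)))
3. (p (f (q (g)) (m (k))) (p (f (h (g)) (q (g))) (k)))  →  (p (f (q (g)) (m (k))) (f (h (g)) (q (g))))

normal form = (p (f (q (g)) (m (k))) (f (h (g)) (q (g))))


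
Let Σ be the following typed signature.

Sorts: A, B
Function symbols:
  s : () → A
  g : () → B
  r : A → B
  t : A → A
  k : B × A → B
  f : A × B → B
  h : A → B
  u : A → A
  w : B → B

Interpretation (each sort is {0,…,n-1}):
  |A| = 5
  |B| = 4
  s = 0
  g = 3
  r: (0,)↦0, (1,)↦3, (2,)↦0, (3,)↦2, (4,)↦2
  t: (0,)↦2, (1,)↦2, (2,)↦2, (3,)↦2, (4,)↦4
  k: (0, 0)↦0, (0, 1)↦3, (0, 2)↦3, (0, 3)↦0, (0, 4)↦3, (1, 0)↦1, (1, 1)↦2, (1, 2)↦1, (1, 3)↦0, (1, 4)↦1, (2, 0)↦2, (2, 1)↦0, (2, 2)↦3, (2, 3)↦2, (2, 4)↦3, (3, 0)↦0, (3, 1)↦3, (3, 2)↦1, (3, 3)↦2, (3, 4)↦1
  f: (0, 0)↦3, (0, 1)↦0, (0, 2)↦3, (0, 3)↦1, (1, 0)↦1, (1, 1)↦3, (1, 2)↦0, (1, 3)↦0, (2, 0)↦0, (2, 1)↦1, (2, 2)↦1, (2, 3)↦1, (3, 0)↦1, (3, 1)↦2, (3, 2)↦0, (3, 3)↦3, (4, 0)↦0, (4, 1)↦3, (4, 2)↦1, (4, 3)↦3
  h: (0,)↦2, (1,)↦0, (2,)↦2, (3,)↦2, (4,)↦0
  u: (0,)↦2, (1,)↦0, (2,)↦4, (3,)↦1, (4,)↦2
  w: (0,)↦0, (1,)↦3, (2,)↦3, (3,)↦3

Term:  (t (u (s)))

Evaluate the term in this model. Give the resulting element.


value = 2

  s = 0
  (u (s)) = u(0,) = 2
  (t (u (s))) = t(2,) = 2


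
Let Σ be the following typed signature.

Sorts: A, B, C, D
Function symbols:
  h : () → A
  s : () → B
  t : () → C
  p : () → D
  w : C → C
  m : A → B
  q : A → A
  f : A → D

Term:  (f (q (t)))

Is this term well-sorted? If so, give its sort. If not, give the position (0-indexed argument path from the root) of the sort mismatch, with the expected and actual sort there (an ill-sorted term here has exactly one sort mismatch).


    (t) : C
  (q (t)) : ✗ arg 0 at [0, 0] has sort C, expected A

ill-sorted at position [0, 0]: expected A, got C


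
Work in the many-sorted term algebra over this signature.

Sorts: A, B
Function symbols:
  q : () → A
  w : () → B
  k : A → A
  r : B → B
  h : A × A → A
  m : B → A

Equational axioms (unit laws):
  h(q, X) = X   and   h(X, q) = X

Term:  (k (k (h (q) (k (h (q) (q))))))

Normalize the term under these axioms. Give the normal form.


normal form = (k (k (k (q))))

1. (k (k (h (q) (k (h (q) (q))))))  →  (k (k (k (h (q) (q)))))
2. (k (k (k (h (q) (q)))))  →  (k (k (k (q))))


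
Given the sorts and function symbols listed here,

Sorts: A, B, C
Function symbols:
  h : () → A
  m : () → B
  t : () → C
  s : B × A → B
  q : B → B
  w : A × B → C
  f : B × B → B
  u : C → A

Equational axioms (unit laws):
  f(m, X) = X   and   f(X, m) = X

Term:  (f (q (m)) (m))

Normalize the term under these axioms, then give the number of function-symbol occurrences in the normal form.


1. (f (q (m)) (m))  →  (q (m))
normal form: (q (m))

size = 2


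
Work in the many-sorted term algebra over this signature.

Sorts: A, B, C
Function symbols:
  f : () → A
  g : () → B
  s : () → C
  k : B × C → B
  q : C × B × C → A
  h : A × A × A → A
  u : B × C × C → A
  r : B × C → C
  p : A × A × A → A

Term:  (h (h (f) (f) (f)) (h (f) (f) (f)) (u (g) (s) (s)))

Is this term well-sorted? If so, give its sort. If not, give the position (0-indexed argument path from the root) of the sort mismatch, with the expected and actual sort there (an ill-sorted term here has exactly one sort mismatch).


    (f) : A
    (f) : A
    (f) : A
  (h (f) (f) (f)) : A
    (f) : A
    (f) : A
    (f) : A
  (h (f) (f) (f)) : A
    (g) : B
    (s) : C
    (s) : C
  (u (g) (s) (s)) : A
(h (h (f) (f) (f)) (h (f) (f) (f)) (u (g) (s) (s))) : A

well-sorted; sort = A


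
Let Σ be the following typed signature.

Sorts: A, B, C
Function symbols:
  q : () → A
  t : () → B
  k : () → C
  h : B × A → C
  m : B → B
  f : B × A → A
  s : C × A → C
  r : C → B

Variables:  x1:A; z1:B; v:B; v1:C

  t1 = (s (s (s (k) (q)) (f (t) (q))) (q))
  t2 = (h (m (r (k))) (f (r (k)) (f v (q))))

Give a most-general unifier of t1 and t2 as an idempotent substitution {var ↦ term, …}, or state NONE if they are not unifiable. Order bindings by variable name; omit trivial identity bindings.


NONE (not unifiable)

head clash or occurs-check failure — not unifiable


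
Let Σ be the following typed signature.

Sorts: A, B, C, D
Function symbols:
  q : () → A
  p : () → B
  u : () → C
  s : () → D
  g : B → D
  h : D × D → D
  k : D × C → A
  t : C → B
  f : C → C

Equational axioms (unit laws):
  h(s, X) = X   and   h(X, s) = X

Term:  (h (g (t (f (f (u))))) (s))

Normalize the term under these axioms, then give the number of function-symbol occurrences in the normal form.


size = 5

1. (h (g (t (f (f (u))))) (s))  →  (g (t (f (f (u)))))
normal form: (g (t (f (f (u)))))


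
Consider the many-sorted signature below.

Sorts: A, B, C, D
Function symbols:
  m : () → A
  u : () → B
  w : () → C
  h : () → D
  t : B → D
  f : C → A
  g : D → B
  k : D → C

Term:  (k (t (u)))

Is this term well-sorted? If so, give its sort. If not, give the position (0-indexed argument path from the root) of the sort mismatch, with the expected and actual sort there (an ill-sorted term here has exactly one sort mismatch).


well-sorted; sort = C

    (u) : B
  (t (u)) : D
(k (t (u))) : C


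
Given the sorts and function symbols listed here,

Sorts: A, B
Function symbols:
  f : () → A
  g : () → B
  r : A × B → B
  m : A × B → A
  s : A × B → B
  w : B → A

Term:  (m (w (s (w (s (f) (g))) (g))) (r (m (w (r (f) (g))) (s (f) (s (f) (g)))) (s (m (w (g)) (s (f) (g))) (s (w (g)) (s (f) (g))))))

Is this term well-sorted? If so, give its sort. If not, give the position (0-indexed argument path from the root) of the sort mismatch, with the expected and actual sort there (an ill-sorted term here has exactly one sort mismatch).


well-sorted; sort = A

          (f) : A
          (g) : B
        (s (f) (g)) : B
      (w (s (f) (g))) : A
      (g) : B
    (s (w (s (f) (g))) (g)) : B
  (w (s (w (s (f) (g))) (g))) : A
          (f) : A
          (g) : B
        (r (f) (g)) : B
      (w (r (f) (g))) : A
        (f) : A
          (f) : A
          (g) : B
        (s (f) (g)) : B
      (s (f) (s (f) (g))) : B
    (m (w (r (f) (g))) (s (f) (s (f) (g)))) : A
          (g) : B
        (w (g)) : A
          (f) : A
          (g) : B
        (s (f) (g)) : B
      (m (w (g)) (s (f) (g))) : A
          (g) : B
        (w (g)) : A
          (f) : A
          (g) : B
        (s (f) (g)) : B
      (s (w (g)) (s (f) (g))) : B
    (s (m (w (g)) (s (f) (g))) (s (w (g)) (s (f) (g)))) : B
  (r (m (w (r (f) (g))) (s (f) (s (f) (g)))) (s (m (w (g)) (s (f) (g))) (s (w (g)) (s (f) (g))))) : B
(m (w (s (w (s (f) (g))) (g))) (r (m (w (r (f) (g))) (s (f) (s (f) (g)))) (s (m (w (g)) (s (f) (g))) (s (w (g)) (s (f) (g)))))) : A


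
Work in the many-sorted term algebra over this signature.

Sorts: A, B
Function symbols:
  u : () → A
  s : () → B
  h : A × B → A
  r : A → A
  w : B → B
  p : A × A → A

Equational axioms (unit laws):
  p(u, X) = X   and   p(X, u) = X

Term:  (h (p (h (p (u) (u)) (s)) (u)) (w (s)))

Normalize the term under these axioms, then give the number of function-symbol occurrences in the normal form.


1. (h (p (h (p (u) (u)) (s)) (u)) (w (s)))  →  (h (h (p (u) (u)) (s)) (w (s)))
2. (h (h (p (u) (u)) (s)) (w (s)))  →  (h (h (u) (s)) (w (s)))
normal form: (h (h (u) (s)) (w (s)))

size = 6


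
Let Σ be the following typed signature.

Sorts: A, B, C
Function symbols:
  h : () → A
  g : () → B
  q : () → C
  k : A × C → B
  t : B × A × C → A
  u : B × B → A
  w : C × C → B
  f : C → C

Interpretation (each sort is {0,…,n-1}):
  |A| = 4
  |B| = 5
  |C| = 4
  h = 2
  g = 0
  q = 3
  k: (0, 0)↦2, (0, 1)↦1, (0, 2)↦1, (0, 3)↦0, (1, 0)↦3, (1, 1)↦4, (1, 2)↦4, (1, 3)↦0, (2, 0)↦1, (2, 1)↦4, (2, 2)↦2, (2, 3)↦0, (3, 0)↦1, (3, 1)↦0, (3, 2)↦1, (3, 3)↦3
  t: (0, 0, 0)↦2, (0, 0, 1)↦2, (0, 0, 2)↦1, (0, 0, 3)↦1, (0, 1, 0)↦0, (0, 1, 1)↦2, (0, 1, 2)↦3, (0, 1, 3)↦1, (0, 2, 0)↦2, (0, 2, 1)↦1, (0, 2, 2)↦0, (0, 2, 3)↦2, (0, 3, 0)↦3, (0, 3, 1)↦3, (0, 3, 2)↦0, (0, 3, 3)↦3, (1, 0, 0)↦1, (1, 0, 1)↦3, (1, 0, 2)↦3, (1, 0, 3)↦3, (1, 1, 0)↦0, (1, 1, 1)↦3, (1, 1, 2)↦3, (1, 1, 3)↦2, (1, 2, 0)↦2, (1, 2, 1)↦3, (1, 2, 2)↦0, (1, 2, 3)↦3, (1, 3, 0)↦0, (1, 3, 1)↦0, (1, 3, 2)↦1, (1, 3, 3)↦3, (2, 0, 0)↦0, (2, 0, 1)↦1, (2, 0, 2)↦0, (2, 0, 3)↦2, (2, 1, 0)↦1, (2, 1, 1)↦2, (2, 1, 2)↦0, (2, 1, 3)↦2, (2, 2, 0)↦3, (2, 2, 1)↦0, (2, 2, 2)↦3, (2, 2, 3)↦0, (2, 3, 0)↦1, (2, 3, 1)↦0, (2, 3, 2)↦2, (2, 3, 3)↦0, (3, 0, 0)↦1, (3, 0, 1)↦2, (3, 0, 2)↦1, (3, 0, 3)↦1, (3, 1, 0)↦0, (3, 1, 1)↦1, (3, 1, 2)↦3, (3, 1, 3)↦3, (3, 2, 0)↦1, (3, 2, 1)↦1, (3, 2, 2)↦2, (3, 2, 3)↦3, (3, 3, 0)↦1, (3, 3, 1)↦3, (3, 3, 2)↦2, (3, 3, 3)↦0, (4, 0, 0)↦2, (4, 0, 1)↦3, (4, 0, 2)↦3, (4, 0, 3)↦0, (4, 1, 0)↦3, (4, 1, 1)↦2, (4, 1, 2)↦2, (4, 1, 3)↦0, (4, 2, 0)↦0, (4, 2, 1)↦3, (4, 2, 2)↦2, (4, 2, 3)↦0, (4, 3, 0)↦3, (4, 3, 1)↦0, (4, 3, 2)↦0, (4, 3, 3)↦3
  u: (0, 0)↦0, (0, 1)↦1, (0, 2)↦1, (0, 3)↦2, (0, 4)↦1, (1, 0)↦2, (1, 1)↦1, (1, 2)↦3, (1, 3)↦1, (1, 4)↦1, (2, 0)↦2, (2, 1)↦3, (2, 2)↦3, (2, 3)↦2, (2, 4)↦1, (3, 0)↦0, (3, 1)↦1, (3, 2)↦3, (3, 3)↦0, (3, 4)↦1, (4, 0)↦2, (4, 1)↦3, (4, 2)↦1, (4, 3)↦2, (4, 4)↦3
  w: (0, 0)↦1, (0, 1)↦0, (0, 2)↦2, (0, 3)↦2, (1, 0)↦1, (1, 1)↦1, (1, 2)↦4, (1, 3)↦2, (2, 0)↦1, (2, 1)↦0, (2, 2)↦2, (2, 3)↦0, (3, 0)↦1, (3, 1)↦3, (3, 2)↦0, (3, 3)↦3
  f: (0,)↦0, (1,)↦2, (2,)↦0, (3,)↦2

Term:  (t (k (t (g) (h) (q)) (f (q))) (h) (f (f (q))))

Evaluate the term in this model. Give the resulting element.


  g = 0
  h = 2
  q = 3
  (t (g) (h) (q)) = t(0, 2, 3) = 2
  q = 3
  (f (q)) = f(3,) = 2
  (k (t (g) (h) (q)) (f (q))) = k(2, 2) = 2
  h = 2
  q = 3
  (f (q)) = f(3,) = 2
  (f (f (q))) = f(2,) = 0
  (t (k (t (g) (h) (q)) (f (q))) (h) (f (f (q)))) = t(2, 2, 0) = 3

value = 3


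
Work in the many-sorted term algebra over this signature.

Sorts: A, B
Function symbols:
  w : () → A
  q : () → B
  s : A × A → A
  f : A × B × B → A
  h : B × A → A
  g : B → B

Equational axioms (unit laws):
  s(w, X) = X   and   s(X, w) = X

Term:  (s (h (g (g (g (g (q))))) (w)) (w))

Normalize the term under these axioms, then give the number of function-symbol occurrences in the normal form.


1. (s (h (g (g (g (g (q))))) (w)) (w))  →  (h (g (g (g (g (q))))) (w))
normal form: (h (g (g (g (g (q))))) (w))

size = 7


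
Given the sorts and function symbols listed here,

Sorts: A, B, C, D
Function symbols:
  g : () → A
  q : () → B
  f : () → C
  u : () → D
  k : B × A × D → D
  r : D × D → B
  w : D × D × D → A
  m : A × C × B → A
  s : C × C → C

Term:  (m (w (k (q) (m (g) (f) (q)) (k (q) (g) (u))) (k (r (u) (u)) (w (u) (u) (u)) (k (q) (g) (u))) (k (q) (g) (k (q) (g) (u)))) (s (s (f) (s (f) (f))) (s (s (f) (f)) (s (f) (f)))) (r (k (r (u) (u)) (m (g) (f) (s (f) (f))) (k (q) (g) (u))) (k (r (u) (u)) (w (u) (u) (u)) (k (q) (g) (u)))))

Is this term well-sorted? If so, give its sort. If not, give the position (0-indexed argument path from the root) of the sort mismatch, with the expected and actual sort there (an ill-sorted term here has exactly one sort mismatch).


ill-sorted at position [2, 0, 1, 2]: expected B, got C

      (q) : B
        (g) : A
        (f) : C
        (q) : B
      (m (g) (f) (q)) : A
        (q) : B
        (g) : A
        (u) : D
      (k (q) (g) (u)) : D
    (k (q) (m (g) (f) (q)) (k (q) (g) (u))) : D
        (u) : D
        (u) : D
      (r (u) (u)) : B
        (u) : D
        (u) : D
        (u) : D
      (w (u) (u) (u)) : A
        (q) : B
        (g) : A
        (u) : D
      (k (q) (g) (u)) : D
    (k (r (u) (u)) (w (u) (u) (u)) (k (q) (g) (u))) : D
      (q) : B
      (g) : A
        (q) : B
        (g) : A
        (u) : D
      (k (q) (g) (u)) : D
    (k (q) (g) (k (q) (g) (u))) : D
  (w (k (q) (m (g) (f) (q)) (k (q) (g) (u))) (k (r (u) (u)) (w (u) (u) (u)) (k (q) (g) (u))) (k (q) (g) (k (q) (g) (u)))) : A
      (f) : C
        (f) : C
        (f) : C
      (s (f) (f)) : C
    (s (f) (s (f) (f))) : C
        (f) : C
        (f) : C
      (s (f) (f)) : C
        (f) : C
        (f) : C
      (s (f) (f)) : C
    (s (s (f) (f)) (s (f) (f))) : C
  (s (s (f) (s (f) (f))) (s (s (f) (f)) (s (f) (f)))) : C
        (u) : D
        (u) : D
      (r (u) (u)) : B
        (g) : A
        (f) : C
          (f) : C
          (f) : C
        (s (f) (f)) : C
      (m (g) (f) (s (f) (f))) : ✗ arg 2 at [2, 0, 1, 2] has sort C, expected B
        (q) : B
        (g) : A
        (u) : D
      (k (q) (g) (u)) : D
        (u) : D
        (u) : D
      (r (u) (u)) : B
        (u) : D
        (u) : D
        (u) : D
      (w (u) (u) (u)) : A
        (q) : B
        (g) : A
        (u) : D
      (k (q) (g) (u)) : D
    (k (r (u) (u)) (w (u) (u) (u)) (k (q) (g) (u))) : D


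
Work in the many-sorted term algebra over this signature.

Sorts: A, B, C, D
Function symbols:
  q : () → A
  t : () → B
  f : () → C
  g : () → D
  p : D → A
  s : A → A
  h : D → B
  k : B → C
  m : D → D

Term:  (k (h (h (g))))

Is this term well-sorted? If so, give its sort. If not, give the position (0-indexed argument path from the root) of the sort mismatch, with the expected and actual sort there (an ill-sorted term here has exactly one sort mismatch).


ill-sorted at position [0, 0]: expected D, got B

      (g) : D
    (h (g)) : B
  (h (h (g))) : ✗ arg 0 at [0, 0] has sort B, expected D


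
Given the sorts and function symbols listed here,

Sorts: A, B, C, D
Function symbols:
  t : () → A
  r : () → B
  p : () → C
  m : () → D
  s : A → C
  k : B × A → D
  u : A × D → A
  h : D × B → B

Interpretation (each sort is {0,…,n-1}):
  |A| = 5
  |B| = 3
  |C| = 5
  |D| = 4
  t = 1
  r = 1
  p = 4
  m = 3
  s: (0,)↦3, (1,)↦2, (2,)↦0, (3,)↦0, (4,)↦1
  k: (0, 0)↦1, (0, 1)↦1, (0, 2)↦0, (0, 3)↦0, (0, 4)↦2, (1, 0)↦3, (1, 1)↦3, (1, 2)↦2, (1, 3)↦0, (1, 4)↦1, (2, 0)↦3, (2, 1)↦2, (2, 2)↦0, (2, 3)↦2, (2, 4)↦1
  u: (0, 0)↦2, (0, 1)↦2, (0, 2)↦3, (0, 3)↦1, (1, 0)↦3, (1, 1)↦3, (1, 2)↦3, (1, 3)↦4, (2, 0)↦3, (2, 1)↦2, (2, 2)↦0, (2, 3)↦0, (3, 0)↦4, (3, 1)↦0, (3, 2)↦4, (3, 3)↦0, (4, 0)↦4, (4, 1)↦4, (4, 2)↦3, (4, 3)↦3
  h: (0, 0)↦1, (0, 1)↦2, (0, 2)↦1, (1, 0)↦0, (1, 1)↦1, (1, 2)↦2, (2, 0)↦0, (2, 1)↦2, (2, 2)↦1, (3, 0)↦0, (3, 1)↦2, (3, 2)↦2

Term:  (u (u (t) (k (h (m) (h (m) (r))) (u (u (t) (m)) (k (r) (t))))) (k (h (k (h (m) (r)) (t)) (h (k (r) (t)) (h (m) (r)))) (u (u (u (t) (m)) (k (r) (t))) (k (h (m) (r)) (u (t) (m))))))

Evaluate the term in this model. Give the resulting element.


value = 0

  t = 1
  m = 3
  m = 3
  r = 1
  (h (m) (r)) = h(3, 1) = 2
  (h (m) (h (m) (r))) = h(3, 2) = 2
  t = 1
  m = 3
  (u (t) (m)) = u(1, 3) = 4
  r = 1
  t = 1
  (k (r) (t)) = k(1, 1) = 3
  (u (u (t) (m)) (k (r) (t))) = u(4, 3) = 3
  (k (h (m) (h (m) (r))) (u (u (t) (m)) (k (r) (t)))) = k(2, 3) = 2
  (u (t) (k (h (m) (h (m) (r))) (u (u (t) (m)) (k (r) (t))))) = u(1, 2) = 3
  m = 3
  r = 1
  (h (m) (r)) = h(3, 1) = 2
  t = 1
  (k (h (m) (r)) (t)) = k(2, 1) = 2
  r = 1
  t = 1
  (k (r) (t)) = k(1, 1) = 3
  m = 3
  r = 1
  (h (m) (r)) = h(3, 1) = 2
  (h (k (r) (t)) (h (m) (r))) = h(3, 2) = 2
  (h (k (h (m) (r)) (t)) (h (k (r) (t)) (h (m) (r)))) = h(2, 2) = 1
  t = 1
  m = 3
  (u (t) (m)) = u(1, 3) = 4
  r = 1
  t = 1
  (k (r) (t)) = k(1, 1) = 3
  (u (u (t) (m)) (k (r) (t))) = u(4, 3) = 3
  m = 3
  r = 1
  (h (m) (r)) = h(3, 1) = 2
  t = 1
  m = 3
  (u (t) (m)) = u(1, 3) = 4
  (k (h (m) (r)) (u (t) (m))) = k(2, 4) = 1
  (u (u (u (t) (m)) (k (r) (t))) (k (h (m) (r)) (u (t) (m)))) = u(3, 1) = 0
  (k (h (k (h (m) (r)) (t)) (h (k (r) (t)) (h (m) (r)))) (u (u (u (t) (m)) (k (r) (t))) (k (h (m) (r)) (u (t) (m))))) = k(1, 0) = 3
  (u (u (t) (k (h (m) (h (m) (r))) (u (u (t) (m)) (k (r) (t))))) (k (h (k (h (m) (r)) (t)) (h (k (r) (t)) (h (m) (r)))) (u (u (u (t) (m)) (k (r) (t))) (k (h (m) (r)) (u (t) (m)))))) = u(3, 3) = 0


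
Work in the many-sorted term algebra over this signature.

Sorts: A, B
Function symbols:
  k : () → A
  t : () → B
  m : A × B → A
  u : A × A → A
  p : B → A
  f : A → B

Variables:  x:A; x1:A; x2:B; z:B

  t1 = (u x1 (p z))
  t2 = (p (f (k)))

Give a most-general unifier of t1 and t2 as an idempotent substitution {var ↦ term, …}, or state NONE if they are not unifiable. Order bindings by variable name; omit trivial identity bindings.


head clash or occurs-check failure — not unifiable

NONE (not unifiable)


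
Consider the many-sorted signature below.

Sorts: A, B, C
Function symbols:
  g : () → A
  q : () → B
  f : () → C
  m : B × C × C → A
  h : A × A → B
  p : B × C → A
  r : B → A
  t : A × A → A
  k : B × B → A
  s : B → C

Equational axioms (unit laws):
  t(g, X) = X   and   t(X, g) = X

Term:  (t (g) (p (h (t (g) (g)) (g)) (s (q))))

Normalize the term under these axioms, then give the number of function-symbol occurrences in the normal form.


size = 6

1. (t (g) (p (h (t (g) (g)) (g)) (s (q))))  →  (p (h (t (g) (g)) (g)) (s (q)))
2. (p (h (t (g) (g)) (g)) (s (q)))  →  (p (h (g) (g)) (s (q)))
normal form: (p (h (g) (g)) (s (q)))


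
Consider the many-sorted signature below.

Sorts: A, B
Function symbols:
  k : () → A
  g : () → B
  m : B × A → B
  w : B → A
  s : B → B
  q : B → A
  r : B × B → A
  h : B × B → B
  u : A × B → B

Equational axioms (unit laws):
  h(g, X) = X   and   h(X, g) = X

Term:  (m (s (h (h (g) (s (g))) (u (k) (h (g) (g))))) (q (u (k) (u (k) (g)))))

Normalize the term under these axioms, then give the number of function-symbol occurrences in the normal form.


1. (m (s (h (h (g) (s (g))) (u (k) (h (g) (g))))) (q (u (k) (u (k) (g)))))  →  (m (s (h (s (g)) (u (k) (h (g) (g))))) (q (u (k) (u (k) (g)))))
2. (m (s (h (s (g)) (u (k) (h (g) (g))))) (q (u (k) (u (k) (g)))))  →  (m (s (h (s (g)) (u (k) (g)))) (q (u (k) (u (k) (g)))))
normal form: (m (s (h (s (g)) (u (k) (g)))) (q (u (k) (u (k) (g)))))

size = 14


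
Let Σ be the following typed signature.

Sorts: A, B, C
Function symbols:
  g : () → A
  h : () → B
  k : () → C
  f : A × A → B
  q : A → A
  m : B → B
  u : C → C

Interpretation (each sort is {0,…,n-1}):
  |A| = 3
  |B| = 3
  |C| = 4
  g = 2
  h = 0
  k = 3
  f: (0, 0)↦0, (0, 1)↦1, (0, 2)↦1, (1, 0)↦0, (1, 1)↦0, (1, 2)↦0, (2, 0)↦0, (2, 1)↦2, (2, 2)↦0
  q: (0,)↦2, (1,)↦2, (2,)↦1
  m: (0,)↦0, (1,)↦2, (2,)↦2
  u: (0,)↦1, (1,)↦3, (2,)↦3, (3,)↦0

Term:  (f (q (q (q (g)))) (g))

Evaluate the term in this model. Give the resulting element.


  g = 2
  (q (g)) = q(2,) = 1
  (q (q (g))) = q(1,) = 2
  (q (q (q (g)))) = q(2,) = 1
  g = 2
  (f (q (q (q (g)))) (g)) = f(1, 2) = 0

value = 0


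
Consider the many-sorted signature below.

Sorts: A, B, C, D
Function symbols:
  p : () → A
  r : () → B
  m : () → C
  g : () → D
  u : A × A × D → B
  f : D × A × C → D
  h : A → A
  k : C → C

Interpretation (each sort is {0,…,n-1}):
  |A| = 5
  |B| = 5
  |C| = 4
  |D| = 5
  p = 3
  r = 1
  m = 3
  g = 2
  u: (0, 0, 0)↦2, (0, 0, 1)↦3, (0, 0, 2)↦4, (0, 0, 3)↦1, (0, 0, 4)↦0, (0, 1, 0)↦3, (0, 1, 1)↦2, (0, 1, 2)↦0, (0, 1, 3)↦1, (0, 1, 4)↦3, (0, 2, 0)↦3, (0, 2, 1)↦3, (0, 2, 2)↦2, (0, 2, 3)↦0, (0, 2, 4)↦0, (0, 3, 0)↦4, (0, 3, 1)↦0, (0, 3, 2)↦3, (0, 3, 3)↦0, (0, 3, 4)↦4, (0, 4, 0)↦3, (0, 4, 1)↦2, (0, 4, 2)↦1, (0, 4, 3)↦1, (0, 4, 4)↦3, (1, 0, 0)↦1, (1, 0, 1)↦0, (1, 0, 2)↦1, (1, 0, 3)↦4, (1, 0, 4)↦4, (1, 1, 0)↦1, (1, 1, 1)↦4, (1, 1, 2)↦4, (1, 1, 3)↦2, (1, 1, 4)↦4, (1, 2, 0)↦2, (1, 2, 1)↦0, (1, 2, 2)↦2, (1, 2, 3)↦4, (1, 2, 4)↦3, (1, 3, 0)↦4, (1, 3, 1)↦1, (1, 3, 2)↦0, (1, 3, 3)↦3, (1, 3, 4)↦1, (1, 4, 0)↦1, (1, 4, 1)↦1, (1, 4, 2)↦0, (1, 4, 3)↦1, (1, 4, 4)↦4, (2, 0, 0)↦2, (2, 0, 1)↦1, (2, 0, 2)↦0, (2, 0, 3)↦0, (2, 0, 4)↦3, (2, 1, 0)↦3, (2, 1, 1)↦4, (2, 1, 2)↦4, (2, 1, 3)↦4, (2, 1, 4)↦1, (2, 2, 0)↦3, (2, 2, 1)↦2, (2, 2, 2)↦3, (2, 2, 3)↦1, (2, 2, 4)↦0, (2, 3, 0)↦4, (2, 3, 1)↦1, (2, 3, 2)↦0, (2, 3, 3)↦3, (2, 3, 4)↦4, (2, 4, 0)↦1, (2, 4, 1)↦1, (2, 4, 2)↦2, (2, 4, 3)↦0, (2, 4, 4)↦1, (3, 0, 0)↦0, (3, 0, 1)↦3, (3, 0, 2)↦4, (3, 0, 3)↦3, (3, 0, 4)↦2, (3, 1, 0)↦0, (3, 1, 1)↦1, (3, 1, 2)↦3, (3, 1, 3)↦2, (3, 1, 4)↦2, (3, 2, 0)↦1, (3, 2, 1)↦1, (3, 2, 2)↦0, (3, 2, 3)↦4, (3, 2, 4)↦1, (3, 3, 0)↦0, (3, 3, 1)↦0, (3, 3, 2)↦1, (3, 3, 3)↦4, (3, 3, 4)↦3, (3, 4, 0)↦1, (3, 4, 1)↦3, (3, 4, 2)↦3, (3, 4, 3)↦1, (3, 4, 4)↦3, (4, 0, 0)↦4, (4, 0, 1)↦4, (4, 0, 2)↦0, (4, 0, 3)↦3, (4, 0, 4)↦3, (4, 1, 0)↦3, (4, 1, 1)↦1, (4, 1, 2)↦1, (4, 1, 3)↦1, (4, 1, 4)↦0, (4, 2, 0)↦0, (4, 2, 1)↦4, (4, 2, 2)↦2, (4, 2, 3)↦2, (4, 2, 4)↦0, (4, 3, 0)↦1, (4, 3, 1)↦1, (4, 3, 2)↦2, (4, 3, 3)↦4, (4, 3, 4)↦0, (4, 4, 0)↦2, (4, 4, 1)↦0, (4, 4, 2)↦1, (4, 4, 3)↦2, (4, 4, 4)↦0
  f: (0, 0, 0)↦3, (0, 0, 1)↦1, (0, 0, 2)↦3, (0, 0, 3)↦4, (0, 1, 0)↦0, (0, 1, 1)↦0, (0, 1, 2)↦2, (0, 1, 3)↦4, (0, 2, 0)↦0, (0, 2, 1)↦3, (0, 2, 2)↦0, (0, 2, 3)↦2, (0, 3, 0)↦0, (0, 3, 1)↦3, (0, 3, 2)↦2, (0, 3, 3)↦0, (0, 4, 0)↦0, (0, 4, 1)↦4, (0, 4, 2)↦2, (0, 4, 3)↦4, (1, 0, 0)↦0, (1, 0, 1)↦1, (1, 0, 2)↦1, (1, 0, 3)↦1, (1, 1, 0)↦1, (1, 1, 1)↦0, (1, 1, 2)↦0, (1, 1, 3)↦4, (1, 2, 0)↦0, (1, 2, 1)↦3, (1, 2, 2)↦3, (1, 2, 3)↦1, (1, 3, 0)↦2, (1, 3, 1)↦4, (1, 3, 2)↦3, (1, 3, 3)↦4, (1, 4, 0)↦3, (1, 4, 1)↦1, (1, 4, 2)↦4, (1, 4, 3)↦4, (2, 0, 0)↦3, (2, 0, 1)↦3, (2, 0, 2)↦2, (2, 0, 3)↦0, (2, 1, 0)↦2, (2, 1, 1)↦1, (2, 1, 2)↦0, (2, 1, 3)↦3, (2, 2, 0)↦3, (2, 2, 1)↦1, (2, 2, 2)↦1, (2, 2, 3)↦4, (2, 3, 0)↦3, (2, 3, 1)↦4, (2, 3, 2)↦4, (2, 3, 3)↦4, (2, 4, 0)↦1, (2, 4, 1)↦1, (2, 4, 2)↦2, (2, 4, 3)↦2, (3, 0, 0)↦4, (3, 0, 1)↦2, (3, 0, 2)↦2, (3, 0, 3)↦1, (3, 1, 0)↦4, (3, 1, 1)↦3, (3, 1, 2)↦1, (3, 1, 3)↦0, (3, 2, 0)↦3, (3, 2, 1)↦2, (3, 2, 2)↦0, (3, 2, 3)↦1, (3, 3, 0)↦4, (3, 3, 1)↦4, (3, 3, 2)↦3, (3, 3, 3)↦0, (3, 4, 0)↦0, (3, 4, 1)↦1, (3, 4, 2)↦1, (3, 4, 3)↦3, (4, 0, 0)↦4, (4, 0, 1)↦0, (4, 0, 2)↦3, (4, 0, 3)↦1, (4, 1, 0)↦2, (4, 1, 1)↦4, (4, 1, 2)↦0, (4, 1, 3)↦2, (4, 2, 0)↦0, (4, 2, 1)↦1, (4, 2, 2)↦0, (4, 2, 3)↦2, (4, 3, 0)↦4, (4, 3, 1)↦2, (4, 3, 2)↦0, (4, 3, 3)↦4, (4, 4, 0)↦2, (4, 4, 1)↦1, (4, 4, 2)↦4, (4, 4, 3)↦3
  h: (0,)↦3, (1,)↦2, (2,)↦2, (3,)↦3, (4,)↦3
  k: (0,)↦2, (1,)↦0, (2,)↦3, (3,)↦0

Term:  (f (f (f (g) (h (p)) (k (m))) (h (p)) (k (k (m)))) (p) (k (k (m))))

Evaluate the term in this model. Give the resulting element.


  g = 2
  p = 3
  (h (p)) = h(3,) = 3
  m = 3
  (k (m)) = k(3,) = 0
  (f (g) (h (p)) (k (m))) = f(2, 3, 0) = 3
  p = 3
  (h (p)) = h(3,) = 3
  m = 3
  (k (m)) = k(3,) = 0
  (k (k (m))) = k(0,) = 2
  (f (f (g) (h (p)) (k (m))) (h (p)) (k (k (m)))) = f(3, 3, 2) = 3
  p = 3
  m = 3
  (k (m)) = k(3,) = 0
  (k (k (m))) = k(0,) = 2
  (f (f (f (g) (h (p)) (k (m))) (h (p)) (k (k (m)))) (p) (k (k (m)))) = f(3, 3, 2) = 3

value = 3


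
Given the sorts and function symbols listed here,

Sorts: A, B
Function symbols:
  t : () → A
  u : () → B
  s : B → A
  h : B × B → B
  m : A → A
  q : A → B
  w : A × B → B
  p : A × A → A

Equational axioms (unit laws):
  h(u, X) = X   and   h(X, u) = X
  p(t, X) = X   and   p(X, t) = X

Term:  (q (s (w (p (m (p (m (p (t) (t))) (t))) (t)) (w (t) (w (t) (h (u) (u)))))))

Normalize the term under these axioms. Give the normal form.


1. (q (s (w (p (m (p (m (p (t) (t))) (t))) (t)) (w (t) (w (t) (h (u) (u)))))))  →  (q (s (w (m (p (m (p (t) (t))) (t))) (w (t) (w (t) (h (u) (u)))))))
2. (q (s (w (m (p (m (p (t) (t))) (t))) (w (t) (w (t) (h (u) (u)))))))  →  (q (s (w (m (m (p (t) (t)))) (w (t) (w (t) (h (u) (u)))))))
3. (q (s (w (m (m (p (t) (t)))) (w (t) (w (t) (h (u) (u)))))))  →  (q (s (w (m (m (t))) (w (t) (w (t) (h (u) (u)))))))
4. (q (s (w (m (m (t))) (w (t) (w (t) (h (u) (u)))))))  →  (q (s (w (m (m (t))) (w (t) (w (t) (u))))))

normal form = (q (s (w (m (m (t))) (w (t) (w (t) (u))))))


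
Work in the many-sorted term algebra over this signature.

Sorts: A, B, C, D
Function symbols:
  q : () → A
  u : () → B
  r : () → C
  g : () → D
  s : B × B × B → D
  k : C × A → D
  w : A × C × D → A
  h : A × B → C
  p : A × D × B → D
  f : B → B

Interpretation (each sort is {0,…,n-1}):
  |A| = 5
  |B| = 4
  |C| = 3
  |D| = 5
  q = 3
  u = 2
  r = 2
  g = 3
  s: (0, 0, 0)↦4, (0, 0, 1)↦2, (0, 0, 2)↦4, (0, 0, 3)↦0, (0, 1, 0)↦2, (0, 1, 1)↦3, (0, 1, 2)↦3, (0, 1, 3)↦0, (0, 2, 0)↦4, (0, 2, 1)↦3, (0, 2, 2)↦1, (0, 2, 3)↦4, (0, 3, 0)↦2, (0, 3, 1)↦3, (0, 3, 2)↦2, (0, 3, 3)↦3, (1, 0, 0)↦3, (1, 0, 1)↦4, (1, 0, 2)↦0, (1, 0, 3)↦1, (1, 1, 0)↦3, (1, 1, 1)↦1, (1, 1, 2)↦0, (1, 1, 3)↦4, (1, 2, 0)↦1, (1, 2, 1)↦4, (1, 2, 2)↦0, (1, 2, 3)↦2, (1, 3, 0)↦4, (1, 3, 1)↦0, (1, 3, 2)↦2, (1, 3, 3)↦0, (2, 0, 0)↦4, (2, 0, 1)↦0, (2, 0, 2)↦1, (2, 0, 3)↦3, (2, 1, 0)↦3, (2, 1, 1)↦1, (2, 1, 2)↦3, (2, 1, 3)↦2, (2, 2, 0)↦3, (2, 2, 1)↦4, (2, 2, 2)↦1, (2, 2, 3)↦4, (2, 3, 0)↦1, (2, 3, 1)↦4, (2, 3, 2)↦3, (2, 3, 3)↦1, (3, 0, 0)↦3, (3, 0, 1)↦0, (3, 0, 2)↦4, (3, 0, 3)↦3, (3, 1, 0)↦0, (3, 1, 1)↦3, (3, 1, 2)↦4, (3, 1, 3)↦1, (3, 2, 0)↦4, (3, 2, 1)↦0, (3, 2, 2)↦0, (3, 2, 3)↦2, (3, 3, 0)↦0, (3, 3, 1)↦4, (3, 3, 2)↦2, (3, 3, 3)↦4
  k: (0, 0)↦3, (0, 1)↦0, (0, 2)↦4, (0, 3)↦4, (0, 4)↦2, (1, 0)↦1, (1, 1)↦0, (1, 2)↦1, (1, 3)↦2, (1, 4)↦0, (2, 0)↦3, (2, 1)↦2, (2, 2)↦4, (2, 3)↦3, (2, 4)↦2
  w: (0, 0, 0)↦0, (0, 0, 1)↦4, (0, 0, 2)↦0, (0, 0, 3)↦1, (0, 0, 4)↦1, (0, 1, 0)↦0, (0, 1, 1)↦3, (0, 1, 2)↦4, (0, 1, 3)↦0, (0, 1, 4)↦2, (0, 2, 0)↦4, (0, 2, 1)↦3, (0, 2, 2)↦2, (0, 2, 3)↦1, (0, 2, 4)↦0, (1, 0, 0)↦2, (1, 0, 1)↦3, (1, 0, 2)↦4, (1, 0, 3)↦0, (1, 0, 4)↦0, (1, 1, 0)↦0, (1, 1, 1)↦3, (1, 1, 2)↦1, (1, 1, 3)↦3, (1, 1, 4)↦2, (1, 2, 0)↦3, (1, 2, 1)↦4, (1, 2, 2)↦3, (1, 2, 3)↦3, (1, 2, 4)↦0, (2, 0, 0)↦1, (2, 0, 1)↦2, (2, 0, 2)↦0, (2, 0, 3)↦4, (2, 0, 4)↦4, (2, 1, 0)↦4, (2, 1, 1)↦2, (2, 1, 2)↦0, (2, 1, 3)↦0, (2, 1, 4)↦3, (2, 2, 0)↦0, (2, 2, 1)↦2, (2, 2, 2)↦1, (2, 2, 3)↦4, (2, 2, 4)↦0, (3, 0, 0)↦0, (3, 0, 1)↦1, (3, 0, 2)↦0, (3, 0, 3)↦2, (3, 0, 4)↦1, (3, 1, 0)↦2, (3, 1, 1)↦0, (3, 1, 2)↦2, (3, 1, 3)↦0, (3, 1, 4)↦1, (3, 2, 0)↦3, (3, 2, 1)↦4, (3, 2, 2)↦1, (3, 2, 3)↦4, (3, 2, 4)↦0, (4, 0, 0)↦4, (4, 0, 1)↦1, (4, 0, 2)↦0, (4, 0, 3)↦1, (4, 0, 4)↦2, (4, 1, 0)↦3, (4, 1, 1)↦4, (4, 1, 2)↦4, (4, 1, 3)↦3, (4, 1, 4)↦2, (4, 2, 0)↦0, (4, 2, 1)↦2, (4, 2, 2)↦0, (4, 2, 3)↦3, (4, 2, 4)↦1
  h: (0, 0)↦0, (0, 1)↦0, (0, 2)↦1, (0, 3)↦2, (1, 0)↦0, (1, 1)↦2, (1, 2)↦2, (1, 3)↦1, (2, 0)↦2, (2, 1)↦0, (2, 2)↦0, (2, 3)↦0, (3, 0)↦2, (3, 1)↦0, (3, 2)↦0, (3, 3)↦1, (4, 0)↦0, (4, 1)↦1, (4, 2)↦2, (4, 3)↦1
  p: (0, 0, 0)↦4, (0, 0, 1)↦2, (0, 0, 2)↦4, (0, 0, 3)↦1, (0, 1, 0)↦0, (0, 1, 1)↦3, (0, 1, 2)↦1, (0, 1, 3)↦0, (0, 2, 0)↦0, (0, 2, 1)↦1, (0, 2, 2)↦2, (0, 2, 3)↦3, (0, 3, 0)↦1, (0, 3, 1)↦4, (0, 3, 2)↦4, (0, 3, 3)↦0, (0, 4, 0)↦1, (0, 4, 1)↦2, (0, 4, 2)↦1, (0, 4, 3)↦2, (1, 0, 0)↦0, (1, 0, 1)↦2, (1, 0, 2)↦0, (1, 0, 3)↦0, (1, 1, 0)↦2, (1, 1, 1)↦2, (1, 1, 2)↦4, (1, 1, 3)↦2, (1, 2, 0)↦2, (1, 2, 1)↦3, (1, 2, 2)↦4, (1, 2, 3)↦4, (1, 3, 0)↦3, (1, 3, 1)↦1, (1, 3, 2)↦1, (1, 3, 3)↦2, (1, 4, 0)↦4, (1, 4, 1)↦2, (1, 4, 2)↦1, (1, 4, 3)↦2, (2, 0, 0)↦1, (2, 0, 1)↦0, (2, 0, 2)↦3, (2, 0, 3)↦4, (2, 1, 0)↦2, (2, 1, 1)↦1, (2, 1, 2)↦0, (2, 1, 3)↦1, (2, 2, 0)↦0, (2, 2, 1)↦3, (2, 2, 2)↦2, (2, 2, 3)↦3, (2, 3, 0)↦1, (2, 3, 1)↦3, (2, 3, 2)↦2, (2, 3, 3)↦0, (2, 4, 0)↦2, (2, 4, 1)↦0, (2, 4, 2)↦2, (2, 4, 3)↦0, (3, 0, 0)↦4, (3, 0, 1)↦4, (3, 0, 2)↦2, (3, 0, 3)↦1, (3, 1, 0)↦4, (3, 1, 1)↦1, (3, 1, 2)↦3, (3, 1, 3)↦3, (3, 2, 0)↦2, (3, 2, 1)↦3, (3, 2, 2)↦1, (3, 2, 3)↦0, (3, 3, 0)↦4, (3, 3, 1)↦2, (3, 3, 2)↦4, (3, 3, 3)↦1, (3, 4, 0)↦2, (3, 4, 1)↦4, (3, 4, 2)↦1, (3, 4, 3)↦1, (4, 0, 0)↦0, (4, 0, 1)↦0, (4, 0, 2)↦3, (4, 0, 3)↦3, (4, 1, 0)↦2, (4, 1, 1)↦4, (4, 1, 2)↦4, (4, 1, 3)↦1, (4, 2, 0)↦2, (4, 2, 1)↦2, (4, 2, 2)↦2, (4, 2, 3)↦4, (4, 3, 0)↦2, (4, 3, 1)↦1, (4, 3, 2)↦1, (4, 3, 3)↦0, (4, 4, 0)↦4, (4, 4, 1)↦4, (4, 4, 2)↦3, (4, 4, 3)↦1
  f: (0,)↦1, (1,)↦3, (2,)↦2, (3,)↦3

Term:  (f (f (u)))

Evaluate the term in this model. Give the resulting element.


  u = 2
  (f (u)) = f(2,) = 2
  (f (f (u))) = f(2,) = 2

value = 2


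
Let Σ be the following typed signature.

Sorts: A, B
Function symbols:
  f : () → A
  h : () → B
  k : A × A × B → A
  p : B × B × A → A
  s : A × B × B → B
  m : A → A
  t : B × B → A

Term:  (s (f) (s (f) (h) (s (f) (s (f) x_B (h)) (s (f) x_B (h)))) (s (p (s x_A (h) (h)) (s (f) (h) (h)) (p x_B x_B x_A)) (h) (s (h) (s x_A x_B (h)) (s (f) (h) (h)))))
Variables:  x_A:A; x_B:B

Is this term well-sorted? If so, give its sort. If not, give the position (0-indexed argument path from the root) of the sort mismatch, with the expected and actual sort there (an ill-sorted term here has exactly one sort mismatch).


  (f) : A
    (f) : A
    (h) : B
      (f) : A
        (f) : A
        x_B : B
        (h) : B
      (s (f) x_B (h)) : B
        (f) : A
        x_B : B
        (h) : B
      (s (f) x_B (h)) : B
    (s (f) (s (f) x_B (h)) (s (f) x_B (h))) : B
  (s (f) (h) (s (f) (s (f) x_B (h)) (s (f) x_B (h)))) : B
        x_A : A
        (h) : B
        (h) : B
      (s x_A (h) (h)) : B
        (f) : A
        (h) : B
        (h) : B
      (s (f) (h) (h)) : B
        x_B : B
        x_B : B
        x_A : A
      (p x_B x_B x_A) : A
    (p (s x_A (h) (h)) (s (f) (h) (h)) (p x_B x_B x_A)) : A
    (h) : B
      (h) : B
        x_A : A
        x_B : B
        (h) : B
      (s x_A x_B (h)) : B
        (f) : A
        (h) : B
        (h) : B
      (s (f) (h) (h)) : B
    (s (h) (s x_A x_B (h)) (s (f) (h) (h))) : ✗ arg 0 at [2, 2, 0] has sort B, expected A

ill-sorted at position [2, 2, 0]: expected A, got B


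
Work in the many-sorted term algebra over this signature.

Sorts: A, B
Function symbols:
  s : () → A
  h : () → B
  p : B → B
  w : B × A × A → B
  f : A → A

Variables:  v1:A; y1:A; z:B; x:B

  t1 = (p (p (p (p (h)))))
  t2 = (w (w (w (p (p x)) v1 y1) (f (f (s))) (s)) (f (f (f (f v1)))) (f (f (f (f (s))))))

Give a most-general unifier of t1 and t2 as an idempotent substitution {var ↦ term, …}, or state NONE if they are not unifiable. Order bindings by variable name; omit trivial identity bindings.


NONE (not unifiable)

head clash or occurs-check failure — not unifiable


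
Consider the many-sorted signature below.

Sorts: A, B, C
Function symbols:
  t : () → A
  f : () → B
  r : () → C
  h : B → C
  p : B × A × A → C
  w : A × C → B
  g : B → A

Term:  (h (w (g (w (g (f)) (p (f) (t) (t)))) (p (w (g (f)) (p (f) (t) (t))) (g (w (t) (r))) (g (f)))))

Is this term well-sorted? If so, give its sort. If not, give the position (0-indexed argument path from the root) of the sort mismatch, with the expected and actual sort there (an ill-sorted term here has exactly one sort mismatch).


          (f) : B
        (g (f)) : A
          (f) : B
          (t) : A
          (t) : A
        (p (f) (t) (t)) : C
      (w (g (f)) (p (f) (t) (t))) : B
    (g (w (g (f)) (p (f) (t) (t)))) : A
          (f) : B
        (g (f)) : A
          (f) : B
          (t) : A
          (t) : A
        (p (f) (t) (t)) : C
      (w (g (f)) (p (f) (t) (t))) : B
          (t) : A
          (r) : C
        (w (t) (r)) : B
      (g (w (t) (r))) : A
        (f) : B
      (g (f)) : A
    (p (w (g (f)) (p (f) (t) (t))) (g (w (t) (r))) (g (f))) : C
  (w (g (w (g (f)) (p (f) (t) (t)))) (p (w (g (f)) (p (f) (t) (t))) (g (w (t) (r))) (g (f)))) : B
(h (w (g (w (g (f)) (p (f) (t) (t)))) (p (w (g (f)) (p (f) (t) (t))) (g (w (t) (r))) (g (f))))) : C

well-sorted; sort = C


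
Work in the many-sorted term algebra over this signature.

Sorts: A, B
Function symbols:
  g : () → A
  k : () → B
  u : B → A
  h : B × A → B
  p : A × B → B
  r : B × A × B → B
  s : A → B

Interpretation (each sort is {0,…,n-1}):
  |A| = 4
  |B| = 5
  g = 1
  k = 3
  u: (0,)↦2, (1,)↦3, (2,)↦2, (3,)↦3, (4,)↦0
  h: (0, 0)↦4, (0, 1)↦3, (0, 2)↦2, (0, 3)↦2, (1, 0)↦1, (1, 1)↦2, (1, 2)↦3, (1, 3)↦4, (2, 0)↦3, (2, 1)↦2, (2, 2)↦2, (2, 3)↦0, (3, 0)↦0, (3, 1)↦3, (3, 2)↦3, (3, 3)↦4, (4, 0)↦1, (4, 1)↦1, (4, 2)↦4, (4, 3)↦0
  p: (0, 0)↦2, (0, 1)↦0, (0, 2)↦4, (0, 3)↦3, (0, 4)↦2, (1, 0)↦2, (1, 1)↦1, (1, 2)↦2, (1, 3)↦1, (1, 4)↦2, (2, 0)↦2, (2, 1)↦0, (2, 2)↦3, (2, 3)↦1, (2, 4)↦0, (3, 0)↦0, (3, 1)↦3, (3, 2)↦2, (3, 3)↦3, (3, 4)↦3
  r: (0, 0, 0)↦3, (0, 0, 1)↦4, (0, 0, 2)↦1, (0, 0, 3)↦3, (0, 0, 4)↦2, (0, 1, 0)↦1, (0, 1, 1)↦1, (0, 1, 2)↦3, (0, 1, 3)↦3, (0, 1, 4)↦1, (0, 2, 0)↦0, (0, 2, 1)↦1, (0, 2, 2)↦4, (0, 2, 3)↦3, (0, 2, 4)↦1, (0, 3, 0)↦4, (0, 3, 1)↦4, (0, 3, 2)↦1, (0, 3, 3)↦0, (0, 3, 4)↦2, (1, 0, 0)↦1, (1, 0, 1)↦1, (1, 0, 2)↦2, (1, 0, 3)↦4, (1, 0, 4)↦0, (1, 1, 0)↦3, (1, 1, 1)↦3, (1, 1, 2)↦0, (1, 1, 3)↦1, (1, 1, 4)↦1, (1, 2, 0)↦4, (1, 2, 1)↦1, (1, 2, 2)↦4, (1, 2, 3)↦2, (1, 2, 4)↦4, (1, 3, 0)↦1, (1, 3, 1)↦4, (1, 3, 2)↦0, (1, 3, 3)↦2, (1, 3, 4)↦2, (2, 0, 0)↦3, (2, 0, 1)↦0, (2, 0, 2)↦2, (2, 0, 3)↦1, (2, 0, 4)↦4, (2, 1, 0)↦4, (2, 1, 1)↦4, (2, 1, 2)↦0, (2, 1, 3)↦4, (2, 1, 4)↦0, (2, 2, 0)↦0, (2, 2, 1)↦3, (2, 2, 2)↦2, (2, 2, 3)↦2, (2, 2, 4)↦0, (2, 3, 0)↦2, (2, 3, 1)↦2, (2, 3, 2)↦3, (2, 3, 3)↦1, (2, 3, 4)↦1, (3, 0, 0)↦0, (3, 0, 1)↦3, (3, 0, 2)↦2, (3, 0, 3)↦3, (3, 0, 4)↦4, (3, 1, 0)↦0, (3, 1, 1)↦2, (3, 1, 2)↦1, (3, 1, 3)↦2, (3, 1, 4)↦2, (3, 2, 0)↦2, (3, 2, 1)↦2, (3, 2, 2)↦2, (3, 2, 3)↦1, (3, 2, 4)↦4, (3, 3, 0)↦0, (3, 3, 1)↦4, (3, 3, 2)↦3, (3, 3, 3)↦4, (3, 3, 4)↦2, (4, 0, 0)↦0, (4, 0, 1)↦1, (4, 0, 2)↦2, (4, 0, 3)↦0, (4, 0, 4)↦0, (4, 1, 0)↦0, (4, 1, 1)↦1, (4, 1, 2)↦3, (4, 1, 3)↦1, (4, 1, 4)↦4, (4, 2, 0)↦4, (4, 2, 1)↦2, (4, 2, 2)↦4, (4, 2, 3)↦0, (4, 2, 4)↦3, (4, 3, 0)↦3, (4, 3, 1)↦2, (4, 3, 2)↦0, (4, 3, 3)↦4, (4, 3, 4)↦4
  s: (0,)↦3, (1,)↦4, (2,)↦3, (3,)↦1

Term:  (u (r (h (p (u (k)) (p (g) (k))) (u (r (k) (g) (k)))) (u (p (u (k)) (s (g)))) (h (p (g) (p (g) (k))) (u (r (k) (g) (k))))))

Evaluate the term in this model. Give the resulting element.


value = 0

  k = 3
  (u (k)) = u(3,) = 3
  g = 1
  k = 3
  (p (g) (k)) = p(1, 3) = 1
  (p (u (k)) (p (g) (k))) = p(3, 1) = 3
  k = 3
  g = 1
  k = 3
  (r (k) (g) (k)) = r(3, 1, 3) = 2
  (u (r (k) (g) (k))) = u(2,) = 2
  (h (p (u (k)) (p (g) (k))) (u (r (k) (g) (k)))) = h(3, 2) = 3
  k = 3
  (u (k)) = u(3,) = 3
  g = 1
  (s (g)) = s(1,) = 4
  (p (u (k)) (s (g))) = p(3, 4) = 3
  (u (p (u (k)) (s (g)))) = u(3,) = 3
  g = 1
  g = 1
  k = 3
  (p (g) (k)) = p(1, 3) = 1
  (p (g) (p (g) (k))) = p(1, 1) = 1
  k = 3
  g = 1
  k = 3
  (r (k) (g) (k)) = r(3, 1, 3) = 2
  (u (r (k) (g) (k))) = u(2,) = 2
  (h (p (g) (p (g) (k))) (u (r (k) (g) (k)))) = h(1, 2) = 3
  (r (h (p (u (k)) (p (g) (k))) (u (r (k) (g) (k)))) (u (p (u (k)) (s (g)))) (h (p (g) (p (g) (k))) (u (r (k) (g) (k))))) = r(3, 3, 3) = 4
  (u (r (h (p (u (k)) (p (g) (k))) (u (r (k) (g) (k)))) (u (p (u (k)) (s (g)))) (h (p (g) (p (g) (k))) (u (r (k) (g) (k)))))) = u(4,) = 0


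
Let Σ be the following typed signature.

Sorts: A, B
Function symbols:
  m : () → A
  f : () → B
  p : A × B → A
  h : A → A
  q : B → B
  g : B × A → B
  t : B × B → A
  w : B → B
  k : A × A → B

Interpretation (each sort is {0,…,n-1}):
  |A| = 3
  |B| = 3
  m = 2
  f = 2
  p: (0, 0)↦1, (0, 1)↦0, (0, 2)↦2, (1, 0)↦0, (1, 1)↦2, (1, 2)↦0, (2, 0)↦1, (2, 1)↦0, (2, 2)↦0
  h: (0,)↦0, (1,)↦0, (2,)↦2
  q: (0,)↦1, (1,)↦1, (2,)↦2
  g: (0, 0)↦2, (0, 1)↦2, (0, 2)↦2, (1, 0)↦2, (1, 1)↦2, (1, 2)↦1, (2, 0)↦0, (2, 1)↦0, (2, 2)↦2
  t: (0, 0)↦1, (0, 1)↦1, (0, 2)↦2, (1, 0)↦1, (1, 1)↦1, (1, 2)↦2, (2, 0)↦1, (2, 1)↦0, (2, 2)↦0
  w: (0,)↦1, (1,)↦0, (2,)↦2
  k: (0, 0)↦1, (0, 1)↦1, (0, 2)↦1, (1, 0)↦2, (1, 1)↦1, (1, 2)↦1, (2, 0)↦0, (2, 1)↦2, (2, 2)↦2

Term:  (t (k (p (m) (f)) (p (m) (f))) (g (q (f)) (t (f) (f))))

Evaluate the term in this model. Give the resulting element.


value = 1

  m = 2
  f = 2
  (p (m) (f)) = p(2, 2) = 0
  m = 2
  f = 2
  (p (m) (f)) = p(2, 2) = 0
  (k (p (m) (f)) (p (m) (f))) = k(0, 0) = 1
  f = 2
  (q (f)) = q(2,) = 2
  f = 2
  f = 2
  (t (f) (f)) = t(2, 2) = 0
  (g (q (f)) (t (f) (f))) = g(2, 0) = 0
  (t (k (p (m) (f)) (p (m) (f))) (g (q (f)) (t (f) (f)))) = t(1, 0) = 1


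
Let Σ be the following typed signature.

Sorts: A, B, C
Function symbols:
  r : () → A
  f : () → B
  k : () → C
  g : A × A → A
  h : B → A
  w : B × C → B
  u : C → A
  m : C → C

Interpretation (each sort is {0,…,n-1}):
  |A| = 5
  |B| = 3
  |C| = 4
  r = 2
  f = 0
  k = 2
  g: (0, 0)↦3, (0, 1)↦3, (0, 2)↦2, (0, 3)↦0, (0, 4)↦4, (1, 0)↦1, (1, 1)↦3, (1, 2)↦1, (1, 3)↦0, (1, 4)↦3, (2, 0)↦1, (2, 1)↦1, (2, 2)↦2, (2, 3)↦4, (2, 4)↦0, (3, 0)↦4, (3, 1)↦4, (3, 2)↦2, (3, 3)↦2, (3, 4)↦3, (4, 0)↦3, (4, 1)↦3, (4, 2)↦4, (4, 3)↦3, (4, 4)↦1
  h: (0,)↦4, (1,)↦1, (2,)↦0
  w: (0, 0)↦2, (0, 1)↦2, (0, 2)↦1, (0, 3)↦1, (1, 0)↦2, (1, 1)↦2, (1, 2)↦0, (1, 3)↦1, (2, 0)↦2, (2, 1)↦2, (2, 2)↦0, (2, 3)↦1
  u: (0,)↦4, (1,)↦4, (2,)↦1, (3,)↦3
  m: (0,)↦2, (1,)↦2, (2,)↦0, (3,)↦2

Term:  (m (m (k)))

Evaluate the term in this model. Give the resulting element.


  k = 2
  (m (k)) = m(2,) = 0
  (m (m (k))) = m(0,) = 2

value = 2
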